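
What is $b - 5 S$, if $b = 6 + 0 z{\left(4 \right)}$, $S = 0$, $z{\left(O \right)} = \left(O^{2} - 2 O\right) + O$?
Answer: $6$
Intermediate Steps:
$z{\left(O \right)} = O^{2} - O$
$b = 6$ ($b = 6 + 0 \cdot 4 \left(-1 + 4\right) = 6 + 0 \cdot 4 \cdot 3 = 6 + 0 \cdot 12 = 6 + 0 = 6$)
$b - 5 S = 6 - 0 = 6 + 0 = 6$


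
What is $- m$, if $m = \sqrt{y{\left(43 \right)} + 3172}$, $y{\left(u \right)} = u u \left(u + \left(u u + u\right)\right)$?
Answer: $- \sqrt{3580987} \approx -1892.3$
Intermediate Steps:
$y{\left(u \right)} = u^{2} \left(u^{2} + 2 u\right)$ ($y{\left(u \right)} = u^{2} \left(u + \left(u^{2} + u\right)\right) = u^{2} \left(u + \left(u + u^{2}\right)\right) = u^{2} \left(u^{2} + 2 u\right)$)
$m = \sqrt{3580987}$ ($m = \sqrt{43^{3} \left(2 + 43\right) + 3172} = \sqrt{79507 \cdot 45 + 3172} = \sqrt{3577815 + 3172} = \sqrt{3580987} \approx 1892.3$)
$- m = - \sqrt{3580987}$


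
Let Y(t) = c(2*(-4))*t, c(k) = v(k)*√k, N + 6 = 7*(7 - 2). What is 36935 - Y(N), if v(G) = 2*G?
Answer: 36935 + 928*I*√2 ≈ 36935.0 + 1312.4*I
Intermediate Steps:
N = 29 (N = -6 + 7*(7 - 2) = -6 + 7*5 = -6 + 35 = 29)
c(k) = 2*k^(3/2) (c(k) = (2*k)*√k = 2*k^(3/2))
Y(t) = -32*I*t*√2 (Y(t) = (2*(2*(-4))^(3/2))*t = (2*(-8)^(3/2))*t = (2*(-16*I*√2))*t = (-32*I*√2)*t = -32*I*t*√2)
36935 - Y(N) = 36935 - (-32)*I*29*√2 = 36935 - (-928)*I*√2 = 36935 + 928*I*√2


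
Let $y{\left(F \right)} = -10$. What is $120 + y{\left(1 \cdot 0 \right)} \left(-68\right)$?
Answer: $800$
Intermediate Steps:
$120 + y{\left(1 \cdot 0 \right)} \left(-68\right) = 120 - -680 = 120 + 680 = 800$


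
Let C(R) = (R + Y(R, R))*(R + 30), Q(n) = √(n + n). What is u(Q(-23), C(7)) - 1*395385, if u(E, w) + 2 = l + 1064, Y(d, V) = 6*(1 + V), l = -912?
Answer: -395235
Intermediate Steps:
Q(n) = √2*√n (Q(n) = √(2*n) = √2*√n)
Y(d, V) = 6 + 6*V
C(R) = (6 + 7*R)*(30 + R) (C(R) = (R + (6 + 6*R))*(R + 30) = (6 + 7*R)*(30 + R))
u(E, w) = 150 (u(E, w) = -2 + (-912 + 1064) = -2 + 152 = 150)
u(Q(-23), C(7)) - 1*395385 = 150 - 1*395385 = 150 - 395385 = -395235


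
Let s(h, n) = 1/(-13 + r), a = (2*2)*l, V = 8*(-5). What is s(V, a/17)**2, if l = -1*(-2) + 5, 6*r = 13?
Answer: 36/4225 ≈ 0.0085207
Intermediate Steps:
r = 13/6 (r = (1/6)*13 = 13/6 ≈ 2.1667)
V = -40
l = 7 (l = 2 + 5 = 7)
a = 28 (a = (2*2)*7 = 4*7 = 28)
s(h, n) = -6/65 (s(h, n) = 1/(-13 + 13/6) = 1/(-65/6) = -6/65)
s(V, a/17)**2 = (-6/65)**2 = 36/4225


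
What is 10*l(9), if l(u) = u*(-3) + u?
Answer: -180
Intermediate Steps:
l(u) = -2*u (l(u) = -3*u + u = -2*u)
10*l(9) = 10*(-2*9) = 10*(-18) = -180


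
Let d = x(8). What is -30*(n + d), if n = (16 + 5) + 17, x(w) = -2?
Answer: -1080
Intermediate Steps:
n = 38 (n = 21 + 17 = 38)
d = -2
-30*(n + d) = -30*(38 - 2) = -30*36 = -1080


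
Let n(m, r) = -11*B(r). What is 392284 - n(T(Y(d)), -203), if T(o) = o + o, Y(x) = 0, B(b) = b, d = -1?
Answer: 390051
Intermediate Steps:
T(o) = 2*o
n(m, r) = -11*r
392284 - n(T(Y(d)), -203) = 392284 - (-11)*(-203) = 392284 - 1*2233 = 392284 - 2233 = 390051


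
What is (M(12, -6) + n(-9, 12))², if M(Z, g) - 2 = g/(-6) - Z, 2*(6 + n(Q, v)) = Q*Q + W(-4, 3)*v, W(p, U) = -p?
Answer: 9801/4 ≈ 2450.3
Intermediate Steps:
n(Q, v) = -6 + Q²/2 + 2*v (n(Q, v) = -6 + (Q*Q + (-1*(-4))*v)/2 = -6 + (Q² + 4*v)/2 = -6 + (Q²/2 + 2*v) = -6 + Q²/2 + 2*v)
M(Z, g) = 2 - Z - g/6 (M(Z, g) = 2 + (g/(-6) - Z) = 2 + (g*(-⅙) - Z) = 2 + (-g/6 - Z) = 2 + (-Z - g/6) = 2 - Z - g/6)
(M(12, -6) + n(-9, 12))² = ((2 - 1*12 - ⅙*(-6)) + (-6 + (½)*(-9)² + 2*12))² = ((2 - 12 + 1) + (-6 + (½)*81 + 24))² = (-9 + (-6 + 81/2 + 24))² = (-9 + 117/2)² = (99/2)² = 9801/4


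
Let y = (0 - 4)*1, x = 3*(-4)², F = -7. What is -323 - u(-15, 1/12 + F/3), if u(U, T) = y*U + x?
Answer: -431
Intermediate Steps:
x = 48 (x = 3*16 = 48)
y = -4 (y = -4*1 = -4)
u(U, T) = 48 - 4*U (u(U, T) = -4*U + 48 = 48 - 4*U)
-323 - u(-15, 1/12 + F/3) = -323 - (48 - 4*(-15)) = -323 - (48 + 60) = -323 - 1*108 = -323 - 108 = -431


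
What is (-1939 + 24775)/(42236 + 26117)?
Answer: 22836/68353 ≈ 0.33409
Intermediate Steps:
(-1939 + 24775)/(42236 + 26117) = 22836/68353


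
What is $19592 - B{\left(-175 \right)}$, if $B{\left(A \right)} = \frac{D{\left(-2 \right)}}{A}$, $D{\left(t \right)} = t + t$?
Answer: $\frac{3428596}{175} \approx 19592.0$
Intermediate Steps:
$D{\left(t \right)} = 2 t$
$B{\left(A \right)} = - \frac{4}{A}$ ($B{\left(A \right)} = \frac{2 \left(-2\right)}{A} = - \frac{4}{A}$)
$19592 - B{\left(-175 \right)} = 19592 - - \frac{4}{-175} = 19592 - \left(-4\right) \left(- \frac{1}{175}\right) = 19592 - \frac{4}{175} = \frac{3428596}{175}$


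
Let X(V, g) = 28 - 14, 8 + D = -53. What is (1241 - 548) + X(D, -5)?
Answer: 707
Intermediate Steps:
D = -61 (D = -8 - 53 = -61)
X(V, g) = 14
(1241 - 548) + X(D, -5) = (1241 - 548) + 14 = 693 + 14 = 707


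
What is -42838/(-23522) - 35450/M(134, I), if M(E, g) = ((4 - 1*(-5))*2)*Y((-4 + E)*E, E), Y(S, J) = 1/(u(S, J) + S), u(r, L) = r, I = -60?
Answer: -7262875986229/105849 ≈ -6.8615e+7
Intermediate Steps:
Y(S, J) = 1/(2*S) (Y(S, J) = 1/(S + S) = 1/(2*S))
M(E, g) = 9/(E*(-4 + E)) (M(E, g) = ((4 - 1*(-5))*2)*(1/(2*(((-4 + E)*E)))) = ((4 + 5)*2)*(1/(2*((E*(-4 + E))))) = (9*2)*((1/(E*(-4 + E)))/2) = 18*(1/(2*E*(-4 + E))) = 9/(E*(-4 + E)))
-42838/(-23522) - 35450/M(134, I) = -42838/(-23522) - 35450/(9/(134*(-4 + 134))) = -42838*(-1/23522) - 35450/(9*(1/134)/130) = 21419/11761 - 35450/(9*(1/134)*(1/130)) = 21419/11761 - 35450/9/17420 = 21419/11761 - 35450*17420/9 = 21419/11761 - 617539000/9 = -7262875986229/105849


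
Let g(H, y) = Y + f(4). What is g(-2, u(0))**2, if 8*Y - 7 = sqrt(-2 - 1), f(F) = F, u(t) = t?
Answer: (39 + I*sqrt(3))**2/64 ≈ 23.719 + 2.1109*I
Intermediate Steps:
Y = 7/8 + I*sqrt(3)/8 (Y = 7/8 + sqrt(-2 - 1)/8 = 7/8 + sqrt(-3)/8 = 7/8 + (I*sqrt(3))/8 = 7/8 + I*sqrt(3)/8 ≈ 0.875 + 0.21651*I)
g(H, y) = 39/8 + I*sqrt(3)/8 (g(H, y) = (7/8 + I*sqrt(3)/8) + 4 = 39/8 + I*sqrt(3)/8)
g(-2, u(0))**2 = (39/8 + I*sqrt(3)/8)**2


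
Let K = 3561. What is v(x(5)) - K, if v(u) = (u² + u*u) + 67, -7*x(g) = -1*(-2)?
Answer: -171198/49 ≈ -3493.8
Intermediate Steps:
x(g) = -2/7 (x(g) = -(-1)*(-2)/7 = -⅐*2 = -2/7)
v(u) = 67 + 2*u² (v(u) = (u² + u²) + 67 = 2*u² + 67 = 67 + 2*u²)
v(x(5)) - K = (67 + 2*(-2/7)²) - 1*3561 = (67 + 2*(4/49)) - 3561 = (67 + 8/49) - 3561 = 3291/49 - 3561 = -171198/49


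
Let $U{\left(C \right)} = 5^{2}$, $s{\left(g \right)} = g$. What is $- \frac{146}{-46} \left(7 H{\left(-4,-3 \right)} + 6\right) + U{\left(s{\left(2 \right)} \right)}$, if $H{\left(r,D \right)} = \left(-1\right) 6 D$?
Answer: $\frac{10211}{23} \approx 443.96$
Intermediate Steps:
$H{\left(r,D \right)} = - 6 D$
$U{\left(C \right)} = 25$
$- \frac{146}{-46} \left(7 H{\left(-4,-3 \right)} + 6\right) + U{\left(s{\left(2 \right)} \right)} = - \frac{146}{-46} \left(7 \left(\left(-6\right) \left(-3\right)\right) + 6\right) + 25 = \left(-146\right) \left(- \frac{1}{46}\right) \left(7 \cdot 18 + 6\right) + 25 = \frac{73 \left(126 + 6\right)}{23} + 25 = \frac{73}{23} \cdot 132 + 25 = \frac{9636}{23} + 25 = \frac{10211}{23}$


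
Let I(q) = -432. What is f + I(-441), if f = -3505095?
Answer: -3505527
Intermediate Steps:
f + I(-441) = -3505095 - 432 = -3505527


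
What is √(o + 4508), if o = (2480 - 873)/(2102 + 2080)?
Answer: √78847691466/4182 ≈ 67.145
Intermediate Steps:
o = 1607/4182 ≈ 0.38427
√(o + 4508) = √(1607/4182 + 4508) = √(18854063/4182) = √78847691466/4182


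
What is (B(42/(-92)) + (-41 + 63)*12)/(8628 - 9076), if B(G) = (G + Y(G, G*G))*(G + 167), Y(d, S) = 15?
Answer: -5683833/947968 ≈ -5.9958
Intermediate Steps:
B(G) = (15 + G)*(167 + G) (B(G) = (G + 15)*(G + 167) = (15 + G)*(167 + G))
(B(42/(-92)) + (-41 + 63)*12)/(8628 - 9076) = ((2505 + (42/(-92))² + 182*(42/(-92))) + (-41 + 63)*12)/(8628 - 9076) = ((2505 + (42*(-1/92))² + 182*(42*(-1/92))) + 22*12)/(-448) = ((2505 + (-21/46)² + 182*(-21/46)) + 264)*(-1/448) = ((2505 + 441/2116 - 1911/23) + 264)*(-1/448) = (5125209/2116 + 264)*(-1/448) = (5683833/2116)*(-1/448) = -5683833/947968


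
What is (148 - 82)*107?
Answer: 7062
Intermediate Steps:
(148 - 82)*107 = 66*107 = 7062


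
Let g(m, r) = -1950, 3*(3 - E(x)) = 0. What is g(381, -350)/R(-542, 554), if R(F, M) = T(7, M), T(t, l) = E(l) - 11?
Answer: 975/4 ≈ 243.75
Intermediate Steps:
E(x) = 3 (E(x) = 3 - 1/3*0 = 3 + 0 = 3)
T(t, l) = -8 (T(t, l) = 3 - 11 = -8)
R(F, M) = -8
g(381, -350)/R(-542, 554) = -1950/(-8) = -1950*(-1/8) = 975/4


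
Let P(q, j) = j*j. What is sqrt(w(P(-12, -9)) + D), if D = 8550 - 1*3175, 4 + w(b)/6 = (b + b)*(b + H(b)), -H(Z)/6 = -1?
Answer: 7*sqrt(1835) ≈ 299.86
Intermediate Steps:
H(Z) = 6 (H(Z) = -6*(-1) = 6)
P(q, j) = j**2
w(b) = -24 + 12*b*(6 + b) (w(b) = -24 + 6*((b + b)*(b + 6)) = -24 + 6*((2*b)*(6 + b)) = -24 + 6*(2*b*(6 + b)) = -24 + 12*b*(6 + b))
D = 5375 (D = 8550 - 3175 = 5375)
sqrt(w(P(-12, -9)) + D) = sqrt((-24 + 12*((-9)**2)**2 + 72*(-9)**2) + 5375) = sqrt((-24 + 12*81**2 + 72*81) + 5375) = sqrt((-24 + 12*6561 + 5832) + 5375) = sqrt((-24 + 78732 + 5832) + 5375) = sqrt(84540 + 5375) = sqrt(89915) = 7*sqrt(1835)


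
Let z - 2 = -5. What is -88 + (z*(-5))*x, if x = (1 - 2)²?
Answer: -73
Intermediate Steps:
z = -3 (z = 2 - 5 = -3)
x = 1 (x = (-1)² = 1)
-88 + (z*(-5))*x = -88 - 3*(-5)*1 = -88 + 15*1 = -88 + 15 = -73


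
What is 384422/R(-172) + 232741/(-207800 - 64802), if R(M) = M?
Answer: -13104279687/5860943 ≈ -2235.9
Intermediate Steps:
384422/R(-172) + 232741/(-207800 - 64802) = 384422/(-172) + 232741/(-207800 - 64802) = 384422*(-1/172) + 232741/(-272602) = -192211/86 + 232741*(-1/272602) = -192211/86 - 232741/272602 = -13104279687/5860943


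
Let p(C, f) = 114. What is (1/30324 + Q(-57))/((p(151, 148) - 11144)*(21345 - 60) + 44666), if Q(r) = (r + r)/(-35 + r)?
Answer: -864257/163712129603568 ≈ -5.2791e-9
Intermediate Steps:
Q(r) = 2*r/(-35 + r) (Q(r) = (2*r)/(-35 + r) = 2*r/(-35 + r))
(1/30324 + Q(-57))/((p(151, 148) - 11144)*(21345 - 60) + 44666) = (1/30324 + 2*(-57)/(-35 - 57))/((114 - 11144)*(21345 - 60) + 44666) = (1/30324 + 2*(-57)/(-92))/(-11030*21285 + 44666) = (1/30324 + 2*(-57)*(-1/92))/(-234773550 + 44666) = (1/30324 + 57/46)/(-234728884) = (864257/697452)*(-1/234728884) = -864257/163712129603568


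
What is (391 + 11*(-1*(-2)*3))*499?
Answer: 228043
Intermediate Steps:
(391 + 11*(-1*(-2)*3))*499 = (391 + 11*(2*3))*499 = (391 + 11*6)*499 = (391 + 66)*499 = 457*499 = 228043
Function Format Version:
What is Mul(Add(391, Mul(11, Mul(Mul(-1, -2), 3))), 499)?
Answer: 228043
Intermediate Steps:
Mul(Add(391, Mul(11, Mul(Mul(-1, -2), 3))), 499) = Mul(Add(391, Mul(11, Mul(2, 3))), 499) = Mul(Add(391, Mul(11, 6)), 499) = Mul(Add(391, 66), 499) = Mul(457, 499) = 228043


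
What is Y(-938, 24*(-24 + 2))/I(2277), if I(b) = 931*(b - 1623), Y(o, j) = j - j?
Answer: 0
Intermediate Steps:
Y(o, j) = 0
I(b) = -1511013 + 931*b (I(b) = 931*(-1623 + b) = -1511013 + 931*b)
Y(-938, 24*(-24 + 2))/I(2277) = 0/(-1511013 + 931*2277) = 0/(-1511013 + 2119887) = 0/608874 = 0*(1/608874) = 0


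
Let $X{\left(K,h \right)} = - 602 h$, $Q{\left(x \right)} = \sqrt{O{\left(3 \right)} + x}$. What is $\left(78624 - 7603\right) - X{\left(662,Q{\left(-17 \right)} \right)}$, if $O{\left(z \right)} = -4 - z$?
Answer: $71021 + 1204 i \sqrt{6} \approx 71021.0 + 2949.2 i$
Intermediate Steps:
$Q{\left(x \right)} = \sqrt{-7 + x}$ ($Q{\left(x \right)} = \sqrt{\left(-4 - 3\right) + x} = \sqrt{-7 + x}$)
$\left(78624 - 7603\right) - X{\left(662,Q{\left(-17 \right)} \right)} = \left(78624 - 7603\right) - - 602 \sqrt{-7 - 17} = \left(78624 - 7603\right) - - 602 \sqrt{-24} = 71021 - - 602 \cdot 2 i \sqrt{6} = 71021 - - 1204 i \sqrt{6} = 71021 + 1204 i \sqrt{6}$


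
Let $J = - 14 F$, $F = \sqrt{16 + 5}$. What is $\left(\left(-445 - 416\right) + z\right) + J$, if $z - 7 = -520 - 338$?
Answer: $-1712 - 14 \sqrt{21} \approx -1776.2$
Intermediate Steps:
$F = \sqrt{21} \approx 4.5826$
$z = -851$ ($z = 7 - 858 = -851$)
$J = - 14 \sqrt{21} \approx -64.156$
$\left(\left(-445 - 416\right) + z\right) + J = \left(\left(-445 - 416\right) - 851\right) - 14 \sqrt{21} = \left(-861 - 851\right) - 14 \sqrt{21} = -1712 - 14 \sqrt{21}$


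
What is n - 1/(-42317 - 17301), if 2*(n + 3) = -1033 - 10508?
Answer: -172102261/29809 ≈ -5773.5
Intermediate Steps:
n = -11547/2 (n = -3 + (-1033 - 10508)/2 = -3 + (½)*(-11541) = -3 - 11541/2 = -11547/2 ≈ -5773.5)
n - 1/(-42317 - 17301) = -11547/2 - 1/(-42317 - 17301) = -11547/2 - 1/(-59618) = -11547/2 - 1*(-1/59618) = -11547/2 + 1/59618 = -172102261/29809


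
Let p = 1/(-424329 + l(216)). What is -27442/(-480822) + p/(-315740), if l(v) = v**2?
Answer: 181797872949759/3185351536134580 ≈ 0.057073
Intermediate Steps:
p = -1/377673 (p = 1/(-424329 + 216**2) = 1/(-424329 + 46656) = 1/(-377673) = -1/377673 ≈ -2.6478e-6)
-27442/(-480822) + p/(-315740) = -27442/(-480822) - 1/377673/(-315740) = -27442*(-1/480822) - 1/377673*(-1/315740) = 13721/240411 + 1/119246473020 = 181797872949759/3185351536134580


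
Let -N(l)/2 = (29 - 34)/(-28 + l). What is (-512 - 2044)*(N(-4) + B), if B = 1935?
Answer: -19780245/4 ≈ -4.9451e+6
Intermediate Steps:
N(l) = 10/(-28 + l) (N(l) = -2*(29 - 34)/(-28 + l) = -(-10)/(-28 + l) = 10/(-28 + l))
(-512 - 2044)*(N(-4) + B) = (-512 - 2044)*(10/(-28 - 4) + 1935) = -2556*(10/(-32) + 1935) = -2556*(10*(-1/32) + 1935) = -2556*(-5/16 + 1935) = -2556*30955/16 = -19780245/4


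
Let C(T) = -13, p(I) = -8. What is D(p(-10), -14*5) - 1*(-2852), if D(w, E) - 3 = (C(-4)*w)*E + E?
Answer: -4495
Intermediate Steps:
D(w, E) = 3 + E - 13*E*w (D(w, E) = 3 + ((-13*w)*E + E) = 3 + (-13*E*w + E) = 3 + (E - 13*E*w) = 3 + E - 13*E*w)
D(p(-10), -14*5) - 1*(-2852) = (3 - 14*5 - 13*(-14*5)*(-8)) - 1*(-2852) = (3 - 70 - 13*(-70)*(-8)) + 2852 = (3 - 70 - 7280) + 2852 = -7347 + 2852 = -4495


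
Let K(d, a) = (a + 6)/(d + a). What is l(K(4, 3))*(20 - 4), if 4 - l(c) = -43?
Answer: 752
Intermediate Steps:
K(d, a) = (6 + a)/(a + d)
l(c) = 47 (l(c) = 4 - 1*(-43) = 4 + 43 = 47)
l(K(4, 3))*(20 - 4) = 47*(20 - 4) = 47*16 = 752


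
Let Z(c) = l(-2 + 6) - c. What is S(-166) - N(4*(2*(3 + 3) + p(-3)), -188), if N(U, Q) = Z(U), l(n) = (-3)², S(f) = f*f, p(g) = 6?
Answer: 27619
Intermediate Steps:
S(f) = f²
l(n) = 9
Z(c) = 9 - c
N(U, Q) = 9 - U
S(-166) - N(4*(2*(3 + 3) + p(-3)), -188) = (-166)² - (9 - 4*(2*(3 + 3) + 6)) = 27556 - (9 - 4*(2*6 + 6)) = 27556 - (9 - 4*(12 + 6)) = 27556 - (9 - 4*18) = 27556 - (9 - 1*72) = 27556 - (9 - 72) = 27556 - 1*(-63) = 27556 + 63 = 27619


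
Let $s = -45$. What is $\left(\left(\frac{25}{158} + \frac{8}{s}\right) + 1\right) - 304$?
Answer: $- \frac{2154469}{7110} \approx -303.02$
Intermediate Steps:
$\left(\left(\frac{25}{158} + \frac{8}{s}\right) + 1\right) - 304 = \left(\left(\frac{25}{158} + \frac{8}{-45}\right) + 1\right) - 304 = \left(\left(25 \cdot \frac{1}{158} + 8 \left(- \frac{1}{45}\right)\right) + 1\right) - 304 = \left(\left(\frac{25}{158} - \frac{8}{45}\right) + 1\right) - 304 = \left(- \frac{139}{7110} + 1\right) - 304 = \frac{6971}{7110} - 304 = - \frac{2154469}{7110}$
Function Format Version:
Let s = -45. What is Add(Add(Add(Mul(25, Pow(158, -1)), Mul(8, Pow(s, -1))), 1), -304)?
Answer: Rational(-2154469, 7110) ≈ -303.02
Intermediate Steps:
Add(Add(Add(Mul(25, Pow(158, -1)), Mul(8, Pow(s, -1))), 1), -304) = Add(Add(Add(Mul(25, Pow(158, -1)), Mul(8, Pow(-45, -1))), 1), -304) = Add(Add(Add(Mul(25, Rational(1, 158)), Mul(8, Rational(-1, 45))), 1), -304) = Add(Add(Add(Rational(25, 158), Rational(-8, 45)), 1), -304) = Add(Add(Rational(-139, 7110), 1), -304) = Add(Rational(6971, 7110), -304) = Rational(-2154469, 7110)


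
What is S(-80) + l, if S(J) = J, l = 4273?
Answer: 4193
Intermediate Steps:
S(-80) + l = -80 + 4273 = 4193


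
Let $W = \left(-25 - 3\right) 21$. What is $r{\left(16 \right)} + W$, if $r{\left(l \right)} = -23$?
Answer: $-611$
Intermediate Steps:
$W = -588$ ($W = \left(-28\right) 21 = -588$)
$r{\left(16 \right)} + W = -23 - 588 = -611$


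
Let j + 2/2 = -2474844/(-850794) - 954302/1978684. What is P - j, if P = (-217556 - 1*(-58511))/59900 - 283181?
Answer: -237967039533806995371/840323360485420 ≈ -2.8319e+5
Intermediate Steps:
j = 200130611201/140287706258 (j = -1 + (-2474844/(-850794) - 954302/1978684) = -1 + (-2474844*(-1/850794) - 954302*1/1978684) = -1 + (412474/141799 - 477151/989342) = -1 + 340418317459/140287706258 = 200130611201/140287706258 ≈ 1.4266)
P = -3392540189/11980 (P = (-217556 + 58511)*(1/59900) - 283181 = -159045*1/59900 - 283181 = -31809/11980 - 283181 = -3392540189/11980 ≈ -2.8318e+5)
P - j = -3392540189/11980 - 1*200130611201/140287706258 = -3392540189/11980 - 200130611201/140287706258 = -237967039533806995371/840323360485420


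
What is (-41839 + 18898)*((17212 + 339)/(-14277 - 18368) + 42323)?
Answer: -31695670641744/32645 ≈ -9.7092e+8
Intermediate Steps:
(-41839 + 18898)*((17212 + 339)/(-14277 - 18368) + 42323) = -22941*(17551/(-32645) + 42323) = -22941*(17551*(-1/32645) + 42323) = -22941*(-17551/32645 + 42323) = -22941*1381616784/32645 = -31695670641744/32645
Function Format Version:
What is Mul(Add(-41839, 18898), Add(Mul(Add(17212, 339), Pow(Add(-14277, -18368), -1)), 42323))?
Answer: Rational(-31695670641744, 32645) ≈ -9.7092e+8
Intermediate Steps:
Mul(Add(-41839, 18898), Add(Mul(Add(17212, 339), Pow(Add(-14277, -18368), -1)), 42323)) = Mul(-22941, Add(Mul(17551, Pow(-32645, -1)), 42323)) = Mul(-22941, Add(Mul(17551, Rational(-1, 32645)), 42323)) = Mul(-22941, Add(Rational(-17551, 32645), 42323)) = Mul(-22941, Rational(1381616784, 32645)) = Rational(-31695670641744, 32645)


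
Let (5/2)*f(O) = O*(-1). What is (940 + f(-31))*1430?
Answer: 1361932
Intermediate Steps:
f(O) = -2*O/5 (f(O) = 2*(O*(-1))/5 = 2*(-O)/5 = -2*O/5)
(940 + f(-31))*1430 = (940 - ⅖*(-31))*1430 = (940 + 62/5)*1430 = (4762/5)*1430 = 1361932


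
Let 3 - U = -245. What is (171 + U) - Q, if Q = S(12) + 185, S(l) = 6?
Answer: 228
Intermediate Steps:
U = 248 (U = 3 - 1*(-245) = 3 + 245 = 248)
Q = 191 (Q = 6 + 185 = 191)
(171 + U) - Q = (171 + 248) - 1*191 = 419 - 191 = 228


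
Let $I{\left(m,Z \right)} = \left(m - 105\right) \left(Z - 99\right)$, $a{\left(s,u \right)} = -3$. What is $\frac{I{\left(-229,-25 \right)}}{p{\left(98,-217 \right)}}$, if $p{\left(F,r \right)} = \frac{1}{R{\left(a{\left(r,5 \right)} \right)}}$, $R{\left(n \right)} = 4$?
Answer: $165664$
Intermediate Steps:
$I{\left(m,Z \right)} = \left(-105 + m\right) \left(-99 + Z\right)$
$p{\left(F,r \right)} = \frac{1}{4}$
$\frac{I{\left(-229,-25 \right)}}{p{\left(98,-217 \right)}} = \left(10395 - -2625 - -22671 - -5725\right) \frac{1}{\frac{1}{4}} = \left(10395 + 2625 + 22671 + 5725\right) 4 = 41416 \cdot 4 = 165664$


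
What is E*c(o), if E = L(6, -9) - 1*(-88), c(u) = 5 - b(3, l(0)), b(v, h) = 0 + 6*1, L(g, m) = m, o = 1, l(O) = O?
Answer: -79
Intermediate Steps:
b(v, h) = 6 (b(v, h) = 0 + 6 = 6)
c(u) = -1 (c(u) = 5 - 1*6 = 5 - 6 = -1)
E = 79 (E = -9 - 1*(-88) = -9 + 88 = 79)
E*c(o) = 79*(-1) = -79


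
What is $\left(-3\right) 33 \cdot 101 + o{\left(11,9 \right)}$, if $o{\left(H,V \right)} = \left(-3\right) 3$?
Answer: $-10008$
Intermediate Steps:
$o{\left(H,V \right)} = -9$
$\left(-3\right) 33 \cdot 101 + o{\left(11,9 \right)} = \left(-3\right) 33 \cdot 101 - 9 = \left(-99\right) 101 - 9 = -9999 - 9 = -10008$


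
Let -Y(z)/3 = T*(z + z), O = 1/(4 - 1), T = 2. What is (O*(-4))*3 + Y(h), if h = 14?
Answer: -172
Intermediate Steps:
O = ⅓ (O = 1/3 = ⅓ ≈ 0.33333)
Y(z) = -12*z (Y(z) = -6*(z + z) = -6*2*z = -12*z)
(O*(-4))*3 + Y(h) = ((⅓)*(-4))*3 - 12*14 = -4/3*3 - 168 = -4 - 168 = -172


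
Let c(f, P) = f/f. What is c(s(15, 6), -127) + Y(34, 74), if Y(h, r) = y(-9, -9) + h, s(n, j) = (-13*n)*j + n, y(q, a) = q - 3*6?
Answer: 8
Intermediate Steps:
y(q, a) = -18 + q (y(q, a) = q - 18 = -18 + q)
s(n, j) = n - 13*j*n (s(n, j) = -13*j*n + n = n - 13*j*n)
Y(h, r) = -27 + h (Y(h, r) = (-18 - 9) + h = -27 + h)
c(f, P) = 1
c(s(15, 6), -127) + Y(34, 74) = 1 + (-27 + 34) = 1 + 7 = 8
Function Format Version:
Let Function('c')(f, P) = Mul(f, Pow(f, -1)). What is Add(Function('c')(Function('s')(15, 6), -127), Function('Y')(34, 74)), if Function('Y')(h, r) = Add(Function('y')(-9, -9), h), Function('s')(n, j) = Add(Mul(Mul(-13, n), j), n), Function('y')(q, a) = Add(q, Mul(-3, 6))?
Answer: 8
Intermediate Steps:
Function('y')(q, a) = Add(-18, q) (Function('y')(q, a) = Add(q, -18) = Add(-18, q))
Function('s')(n, j) = Add(n, Mul(-13, j, n)) (Function('s')(n, j) = Add(Mul(-13, j, n), n) = Add(n, Mul(-13, j, n)))
Function('Y')(h, r) = Add(-27, h) (Function('Y')(h, r) = Add(Add(-18, -9), h) = Add(-27, h))
Function('c')(f, P) = 1
Add(Function('c')(Function('s')(15, 6), -127), Function('Y')(34, 74)) = Add(1, Add(-27, 34)) = Add(1, 7) = 8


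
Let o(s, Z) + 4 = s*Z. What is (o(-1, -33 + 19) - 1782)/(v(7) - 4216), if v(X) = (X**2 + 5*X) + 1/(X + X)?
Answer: 24808/57847 ≈ 0.42886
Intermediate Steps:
o(s, Z) = -4 + Z*s (o(s, Z) = -4 + s*Z = -4 + Z*s)
v(X) = X**2 + 1/(2*X) + 5*X (v(X) = (X**2 + 5*X) + 1/(2*X) = X**2 + 1/(2*X) + 5*X)
(o(-1, -33 + 19) - 1782)/(v(7) - 4216) = ((-4 + (-33 + 19)*(-1)) - 1782)/((7**2 + (1/2)/7 + 5*7) - 4216) = ((-4 - 14*(-1)) - 1782)/((49 + (1/2)*(1/7) + 35) - 4216) = ((-4 + 14) - 1782)/((49 + 1/14 + 35) - 4216) = (10 - 1782)/(1177/14 - 4216) = -1772/(-57847/14) = -1772*(-14/57847) = 24808/57847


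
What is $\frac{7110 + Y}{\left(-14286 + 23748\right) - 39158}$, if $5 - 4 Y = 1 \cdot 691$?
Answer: $- \frac{13877}{59392} \approx -0.23365$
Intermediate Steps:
$Y = - \frac{343}{2}$ ($Y = \frac{5}{4} - \frac{1 \cdot 691}{4} = \frac{5}{4} - \frac{691}{4} = - \frac{343}{2} \approx -171.5$)
$\frac{7110 + Y}{\left(-14286 + 23748\right) - 39158} = \frac{7110 - \frac{343}{2}}{\left(-14286 + 23748\right) - 39158} = \frac{13877}{2 \left(9462 - 39158\right)} = \frac{13877}{2 \left(-29696\right)} = \frac{13877}{2} \left(- \frac{1}{29696}\right) = - \frac{13877}{59392}$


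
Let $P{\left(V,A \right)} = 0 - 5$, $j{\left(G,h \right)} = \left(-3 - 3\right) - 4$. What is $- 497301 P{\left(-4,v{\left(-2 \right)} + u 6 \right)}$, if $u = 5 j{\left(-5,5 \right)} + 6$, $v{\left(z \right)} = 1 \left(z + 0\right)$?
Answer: $2486505$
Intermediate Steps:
$j{\left(G,h \right)} = -10$ ($j{\left(G,h \right)} = -6 - 4 = -10$)
$v{\left(z \right)} = z$ ($v{\left(z \right)} = 1 z = z$)
$u = -44$ ($u = 5 \left(-10\right) + 6 = -50 + 6 = -44$)
$P{\left(V,A \right)} = -5$ ($P{\left(V,A \right)} = 0 - 5 = -5$)
$- 497301 P{\left(-4,v{\left(-2 \right)} + u 6 \right)} = \left(-497301\right) \left(-5\right) = 2486505$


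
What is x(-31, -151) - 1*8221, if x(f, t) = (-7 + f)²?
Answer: -6777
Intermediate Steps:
x(-31, -151) - 1*8221 = (-7 - 31)² - 1*8221 = (-38)² - 8221 = 1444 - 8221 = -6777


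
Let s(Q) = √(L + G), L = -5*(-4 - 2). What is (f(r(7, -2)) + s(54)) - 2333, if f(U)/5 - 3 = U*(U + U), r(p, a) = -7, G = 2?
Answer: -1828 + 4*√2 ≈ -1822.3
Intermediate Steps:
L = 30 (L = -5*(-6) = 30)
f(U) = 15 + 10*U² (f(U) = 15 + 5*(U*(U + U)) = 15 + 5*(U*(2*U)) = 15 + 5*(2*U²) = 15 + 10*U²)
s(Q) = 4*√2 (s(Q) = √(30 + 2) = √32 = 4*√2)
(f(r(7, -2)) + s(54)) - 2333 = ((15 + 10*(-7)²) + 4*√2) - 2333 = ((15 + 10*49) + 4*√2) - 2333 = ((15 + 490) + 4*√2) - 2333 = (505 + 4*√2) - 2333 = -1828 + 4*√2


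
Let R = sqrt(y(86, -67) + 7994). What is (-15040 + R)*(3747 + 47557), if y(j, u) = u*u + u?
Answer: -771612160 + 410432*sqrt(194) ≈ -7.6590e+8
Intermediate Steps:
y(j, u) = u + u**2 (y(j, u) = u**2 + u = u + u**2)
R = 8*sqrt(194) (R = sqrt(-67*(1 - 67) + 7994) = sqrt(-67*(-66) + 7994) = sqrt(4422 + 7994) = sqrt(12416) = 8*sqrt(194) ≈ 111.43)
(-15040 + R)*(3747 + 47557) = (-15040 + 8*sqrt(194))*(3747 + 47557) = (-15040 + 8*sqrt(194))*51304 = -771612160 + 410432*sqrt(194)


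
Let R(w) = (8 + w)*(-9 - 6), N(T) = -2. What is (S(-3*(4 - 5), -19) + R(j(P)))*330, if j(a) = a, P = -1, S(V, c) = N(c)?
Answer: -35310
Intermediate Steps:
S(V, c) = -2
R(w) = -120 - 15*w (R(w) = (8 + w)*(-15) = -120 - 15*w)
(S(-3*(4 - 5), -19) + R(j(P)))*330 = (-2 + (-120 - 15*(-1)))*330 = (-2 + (-120 + 15))*330 = (-2 - 105)*330 = -107*330 = -35310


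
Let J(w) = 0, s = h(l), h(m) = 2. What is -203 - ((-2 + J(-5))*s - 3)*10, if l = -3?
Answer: -133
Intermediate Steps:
s = 2
-203 - ((-2 + J(-5))*s - 3)*10 = -203 - ((-2 + 0)*2 - 3)*10 = -203 - (-2*2 - 3)*10 = -203 - (-4 - 3)*10 = -203 - (-7)*10 = -203 - 1*(-70) = -203 + 70 = -133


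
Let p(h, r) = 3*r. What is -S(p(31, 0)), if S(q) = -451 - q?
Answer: 451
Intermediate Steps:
-S(p(31, 0)) = -(-451 - 3*0) = -(-451 - 1*0) = -(-451 + 0) = -1*(-451) = 451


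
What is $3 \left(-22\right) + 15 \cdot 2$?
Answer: $-36$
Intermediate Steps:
$3 \left(-22\right) + 15 \cdot 2 = -66 + 30 = -36$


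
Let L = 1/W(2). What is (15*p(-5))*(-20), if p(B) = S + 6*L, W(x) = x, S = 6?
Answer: -2700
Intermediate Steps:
L = ½ (L = 1/2 = ½ ≈ 0.50000)
p(B) = 9 (p(B) = 6 + 6*(½) = 6 + 3 = 9)
(15*p(-5))*(-20) = (15*9)*(-20) = 135*(-20) = -2700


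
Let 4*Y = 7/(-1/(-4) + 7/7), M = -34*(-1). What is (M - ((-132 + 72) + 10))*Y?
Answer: 588/5 ≈ 117.60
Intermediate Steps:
M = 34
Y = 7/5 (Y = (7/(-1/(-4) + 7/7))/4 = (7/(-1*(-¼) + 7*(⅐)))/4 = (7/(¼ + 1))/4 = (7/(5/4))/4 = (7*(⅘))/4 = (¼)*(28/5) = 7/5 ≈ 1.4000)
(M - ((-132 + 72) + 10))*Y = (34 - ((-132 + 72) + 10))*(7/5) = (34 - (-60 + 10))*(7/5) = (34 - 1*(-50))*(7/5) = (34 + 50)*(7/5) = 84*(7/5) = 588/5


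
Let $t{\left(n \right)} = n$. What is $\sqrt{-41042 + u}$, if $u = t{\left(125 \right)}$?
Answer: $i \sqrt{40917} \approx 202.28 i$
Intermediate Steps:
$u = 125$
$\sqrt{-41042 + u} = \sqrt{-41042 + 125} = \sqrt{-40917} = i \sqrt{40917}$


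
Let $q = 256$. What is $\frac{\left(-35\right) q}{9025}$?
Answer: $- \frac{1792}{1805} \approx -0.9928$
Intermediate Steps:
$\frac{\left(-35\right) q}{9025} = \frac{\left(-35\right) 256}{9025} = \left(-8960\right) \frac{1}{9025} = - \frac{1792}{1805}$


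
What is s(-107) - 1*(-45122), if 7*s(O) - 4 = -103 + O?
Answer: 315648/7 ≈ 45093.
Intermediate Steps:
s(O) = -99/7 + O/7 (s(O) = 4/7 + (-103 + O)/7 = 4/7 + (-103/7 + O/7) = -99/7 + O/7)
s(-107) - 1*(-45122) = (-99/7 + (⅐)*(-107)) - 1*(-45122) = (-99/7 - 107/7) + 45122 = -206/7 + 45122 = 315648/7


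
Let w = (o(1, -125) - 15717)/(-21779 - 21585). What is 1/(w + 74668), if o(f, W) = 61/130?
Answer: 5637320/420929452909 ≈ 1.3393e-5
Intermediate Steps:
o(f, W) = 61/130 (o(f, W) = 61*(1/130) = 61/130)
w = 2043149/5637320 (w = (61/130 - 15717)/(-21779 - 21585) = -2043149/130/(-43364) = -2043149/130*(-1/43364) = 2043149/5637320 ≈ 0.36243)
1/(w + 74668) = 1/(2043149/5637320 + 74668) = 1/(420929452909/5637320) = 5637320/420929452909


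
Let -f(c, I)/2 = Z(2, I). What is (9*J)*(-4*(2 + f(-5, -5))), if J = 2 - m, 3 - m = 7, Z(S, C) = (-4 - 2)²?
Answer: 15120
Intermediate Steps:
Z(S, C) = 36 (Z(S, C) = (-6)² = 36)
m = -4 (m = 3 - 1*7 = 3 - 7 = -4)
f(c, I) = -72 (f(c, I) = -2*36 = -72)
J = 6 (J = 2 - 1*(-4) = 2 + 4 = 6)
(9*J)*(-4*(2 + f(-5, -5))) = (9*6)*(-4*(2 - 72)) = 54*(-4*(-70)) = 54*280 = 15120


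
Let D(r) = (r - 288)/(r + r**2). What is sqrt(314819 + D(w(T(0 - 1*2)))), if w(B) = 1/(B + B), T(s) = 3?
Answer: sqrt(15353597)/7 ≈ 559.77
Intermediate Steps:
w(B) = 1/(2*B)
D(r) = (-288 + r)/(r + r**2)
sqrt(314819 + D(w(T(0 - 1*2)))) = sqrt(314819 + (-288 + (1/2)/3)/((((1/2)/3))*(1 + (1/2)/3))) = sqrt(314819 + (-288 + (1/2)*(1/3))/((((1/2)*(1/3)))*(1 + (1/2)*(1/3)))) = sqrt(314819 + (-288 + 1/6)/((1/6)*(1 + 1/6))) = sqrt(314819 + 6*(-1727/6)/(7/6)) = sqrt(314819 + 6*(6/7)*(-1727/6)) = sqrt(314819 - 10362/7) = sqrt(2193371/7) = sqrt(15353597)/7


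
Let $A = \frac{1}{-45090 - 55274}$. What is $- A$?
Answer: $\frac{1}{100364} \approx 9.9637 \cdot 10^{-6}$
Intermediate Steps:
$A = - \frac{1}{100364}$ ($A = \frac{1}{-100364} = - \frac{1}{100364} \approx -9.9637 \cdot 10^{-6}$)
$- A = \left(-1\right) \left(- \frac{1}{100364}\right) = \frac{1}{100364}$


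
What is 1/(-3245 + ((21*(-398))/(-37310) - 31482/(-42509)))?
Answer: -113286485/367505366422 ≈ -0.00030826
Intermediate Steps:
1/(-3245 + ((21*(-398))/(-37310) - 31482/(-42509))) = 1/(-3245 + (-8358*(-1/37310) - 31482*(-1/42509))) = 1/(-3245 + (597/2665 + 31482/42509)) = 1/(-3245 + 109277403/113286485) = 1/(-367505366422/113286485) = -113286485/367505366422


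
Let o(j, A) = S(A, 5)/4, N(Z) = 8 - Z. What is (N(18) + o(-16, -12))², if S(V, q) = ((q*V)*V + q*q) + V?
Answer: 480249/16 ≈ 30016.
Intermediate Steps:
S(V, q) = V + q² + q*V² (S(V, q) = ((V*q)*V + q²) + V = (q*V² + q²) + V = (q² + q*V²) + V = V + q² + q*V²)
o(j, A) = 25/4 + A/4 + 5*A²/4 (o(j, A) = (A + 5² + 5*A²)/4 = (A + 25 + 5*A²)*(¼) = (25 + A + 5*A²)*(¼) = 25/4 + A/4 + 5*A²/4)
(N(18) + o(-16, -12))² = ((8 - 1*18) + (25/4 + (¼)*(-12) + (5/4)*(-12)²))² = ((8 - 18) + (25/4 - 3 + (5/4)*144))² = (-10 + (25/4 - 3 + 180))² = (-10 + 733/4)² = (693/4)² = 480249/16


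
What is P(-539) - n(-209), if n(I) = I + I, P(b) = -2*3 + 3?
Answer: 415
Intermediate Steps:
P(b) = -3 (P(b) = -6 + 3 = -3)
n(I) = 2*I
P(-539) - n(-209) = -3 - 2*(-209) = -3 - 1*(-418) = -3 + 418 = 415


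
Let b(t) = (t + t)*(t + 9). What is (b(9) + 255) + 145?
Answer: 724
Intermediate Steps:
b(t) = 2*t*(9 + t) (b(t) = (2*t)*(9 + t) = 2*t*(9 + t))
(b(9) + 255) + 145 = (2*9*(9 + 9) + 255) + 145 = (2*9*18 + 255) + 145 = (324 + 255) + 145 = 579 + 145 = 724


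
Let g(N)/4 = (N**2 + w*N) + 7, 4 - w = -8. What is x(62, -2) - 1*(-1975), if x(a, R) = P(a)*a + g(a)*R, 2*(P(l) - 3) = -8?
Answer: -34847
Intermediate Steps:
w = 12 (w = 4 - 1*(-8) = 4 + 8 = 12)
g(N) = 28 + 4*N**2 + 48*N (g(N) = 4*((N**2 + 12*N) + 7) = 4*(7 + N**2 + 12*N) = 28 + 4*N**2 + 48*N)
P(l) = -1 (P(l) = 3 + (1/2)*(-8) = 3 - 4 = -1)
x(a, R) = -a + R*(28 + 4*a**2 + 48*a) (x(a, R) = -a + (28 + 4*a**2 + 48*a)*R = -a + R*(28 + 4*a**2 + 48*a))
x(62, -2) - 1*(-1975) = (-1*62 + 4*(-2)*(7 + 62**2 + 12*62)) - 1*(-1975) = (-62 + 4*(-2)*(7 + 3844 + 744)) + 1975 = (-62 + 4*(-2)*4595) + 1975 = (-62 - 36760) + 1975 = -36822 + 1975 = -34847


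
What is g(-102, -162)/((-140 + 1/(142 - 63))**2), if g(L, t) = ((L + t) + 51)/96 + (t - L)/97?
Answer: -54964487/379623797024 ≈ -0.00014479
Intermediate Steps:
g(L, t) = 17/32 + L/9312 + 193*t/9312 (g(L, t) = (51 + L + t)*(1/96) + (t - L)*(1/97) = (17/32 + L/96 + t/96) + (-L/97 + t/97) = 17/32 + L/9312 + 193*t/9312)
g(-102, -162)/((-140 + 1/(142 - 63))**2) = (17/32 + (1/9312)*(-102) + (193/9312)*(-162))/((-140 + 1/(142 - 63))**2) = (17/32 - 17/1552 - 5211/1552)/((-140 + 1/79)**2) = -8807/(3104*(-140 + 1/79)**2) = -8807/(3104*((-11059/79)**2)) = -8807/(3104*122301481/6241) = -8807/3104*6241/122301481 = -54964487/379623797024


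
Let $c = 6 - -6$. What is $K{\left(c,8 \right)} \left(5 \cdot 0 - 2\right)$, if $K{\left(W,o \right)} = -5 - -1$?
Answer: $8$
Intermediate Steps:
$c = 12$ ($c = 6 + 6 = 12$)
$K{\left(W,o \right)} = -4$ ($K{\left(W,o \right)} = -5 + 1 = -4$)
$K{\left(c,8 \right)} \left(5 \cdot 0 - 2\right) = - 4 \left(5 \cdot 0 - 2\right) = - 4 \left(0 - 2\right) = \left(-4\right) \left(-2\right) = 8$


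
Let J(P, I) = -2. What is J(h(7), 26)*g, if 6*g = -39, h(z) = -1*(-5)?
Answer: 13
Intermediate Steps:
h(z) = 5
g = -13/2 (g = (⅙)*(-39) = -13/2 ≈ -6.5000)
J(h(7), 26)*g = -2*(-13/2) = 13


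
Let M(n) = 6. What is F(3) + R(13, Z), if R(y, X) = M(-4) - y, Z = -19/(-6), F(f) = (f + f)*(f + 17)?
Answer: 113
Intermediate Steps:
F(f) = 2*f*(17 + f) (F(f) = (2*f)*(17 + f) = 2*f*(17 + f))
Z = 19/6 (Z = -19*(-1/6) = 19/6 ≈ 3.1667)
R(y, X) = 6 - y
F(3) + R(13, Z) = 2*3*(17 + 3) + (6 - 1*13) = 2*3*20 + (6 - 13) = 120 - 7 = 113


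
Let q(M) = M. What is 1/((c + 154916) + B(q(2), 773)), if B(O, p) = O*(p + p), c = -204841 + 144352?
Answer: 1/97519 ≈ 1.0254e-5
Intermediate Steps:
c = -60489
B(O, p) = 2*O*p (B(O, p) = O*(2*p) = 2*O*p)
1/((c + 154916) + B(q(2), 773)) = 1/((-60489 + 154916) + 2*2*773) = 1/(94427 + 3092) = 1/97519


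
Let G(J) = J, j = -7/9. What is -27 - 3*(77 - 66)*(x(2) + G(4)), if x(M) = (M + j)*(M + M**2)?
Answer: -401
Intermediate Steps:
j = -7/9 (j = -7*1/9 = -7/9 ≈ -0.77778)
x(M) = (-7/9 + M)*(M + M**2) (x(M) = (M - 7/9)*(M + M**2) = (-7/9 + M)*(M + M**2))
-27 - 3*(77 - 66)*(x(2) + G(4)) = -27 - 3*(77 - 66)*((1/9)*2*(-7 + 2*2 + 9*2**2) + 4) = -27 - 33*((1/9)*2*(-7 + 4 + 9*4) + 4) = -27 - 33*((1/9)*2*(-7 + 4 + 36) + 4) = -27 - 33*((1/9)*2*33 + 4) = -27 - 33*(22/3 + 4) = -27 - 33*34/3 = -27 - 3*374/3 = -27 - 374 = -401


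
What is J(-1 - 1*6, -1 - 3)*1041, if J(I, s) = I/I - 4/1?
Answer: -3123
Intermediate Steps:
J(I, s) = -3 (J(I, s) = 1 - 4*1 = 1 - 4 = -3)
J(-1 - 1*6, -1 - 3)*1041 = -3*1041 = -3123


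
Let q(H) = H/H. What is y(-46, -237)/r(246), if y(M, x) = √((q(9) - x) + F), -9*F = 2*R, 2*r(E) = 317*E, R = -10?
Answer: √2162/116973 ≈ 0.00039750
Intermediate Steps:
q(H) = 1
r(E) = 317*E/2 (r(E) = (317*E)/2 = 317*E/2)
F = 20/9 (F = -2*(-10)/9 = -⅑*(-20) = 20/9 ≈ 2.2222)
y(M, x) = √(29/9 - x) (y(M, x) = √((1 - x) + 20/9) = √(29/9 - x))
y(-46, -237)/r(246) = (√(29 - 9*(-237))/3)/(((317/2)*246)) = (√(29 + 2133)/3)/38991 = (√2162/3)*(1/38991) = √2162/116973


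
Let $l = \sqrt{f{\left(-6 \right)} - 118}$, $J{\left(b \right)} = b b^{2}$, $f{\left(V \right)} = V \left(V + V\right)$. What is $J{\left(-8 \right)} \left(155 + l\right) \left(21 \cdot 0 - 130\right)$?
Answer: $10316800 + 66560 i \sqrt{46} \approx 1.0317 \cdot 10^{7} + 4.5143 \cdot 10^{5} i$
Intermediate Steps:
$f{\left(V \right)} = 2 V^{2}$ ($f{\left(V \right)} = V 2 V = 2 V^{2}$)
$J{\left(b \right)} = b^{3}$
$l = i \sqrt{46}$ ($l = \sqrt{2 \left(-6\right)^{2} - 118} = \sqrt{2 \cdot 36 - 118} = \sqrt{72 - 118} = \sqrt{-46} = i \sqrt{46} \approx 6.7823 i$)
$J{\left(-8 \right)} \left(155 + l\right) \left(21 \cdot 0 - 130\right) = \left(-8\right)^{3} \left(155 + i \sqrt{46}\right) \left(21 \cdot 0 - 130\right) = - 512 \left(155 + i \sqrt{46}\right) \left(0 - 130\right) = - 512 \left(155 + i \sqrt{46}\right) \left(-130\right) = - 512 \left(-20150 - 130 i \sqrt{46}\right) = 10316800 + 66560 i \sqrt{46}$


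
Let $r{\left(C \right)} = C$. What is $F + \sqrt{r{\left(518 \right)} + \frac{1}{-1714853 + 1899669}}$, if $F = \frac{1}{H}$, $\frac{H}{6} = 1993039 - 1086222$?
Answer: $\frac{1}{5440902} + \frac{\sqrt{1105831392639}}{46204} \approx 22.76$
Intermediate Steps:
$H = 5440902$ ($H = 6 \left(1993039 - 1086222\right) = 6 \cdot 906817 = 5440902$)
$F = \frac{1}{5440902} \approx 1.8379 \cdot 10^{-7}$
$F + \sqrt{r{\left(518 \right)} + \frac{1}{-1714853 + 1899669}} = \frac{1}{5440902} + \sqrt{518 + \frac{1}{-1714853 + 1899669}} = \frac{1}{5440902} + \sqrt{518 + \frac{1}{184816}} = \frac{1}{5440902} + \sqrt{\frac{95734689}{184816}} = \frac{1}{5440902} + \frac{\sqrt{1105831392639}}{46204}$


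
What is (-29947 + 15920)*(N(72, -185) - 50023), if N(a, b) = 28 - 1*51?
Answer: 701995242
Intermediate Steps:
N(a, b) = -23 (N(a, b) = 28 - 51 = -23)
(-29947 + 15920)*(N(72, -185) - 50023) = (-29947 + 15920)*(-23 - 50023) = -14027*(-50046) = 701995242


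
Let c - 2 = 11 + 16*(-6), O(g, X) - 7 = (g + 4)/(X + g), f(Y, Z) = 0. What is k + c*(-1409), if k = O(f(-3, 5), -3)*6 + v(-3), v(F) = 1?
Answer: 116982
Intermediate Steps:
O(g, X) = 7 + (4 + g)/(X + g) (O(g, X) = 7 + (g + 4)/(X + g) = 7 + (4 + g)/(X + g))
c = -83 (c = 2 + (11 + 16*(-6)) = 2 + (11 - 96) = 2 - 85 = -83)
k = 35 (k = ((4 + 7*(-3) + 8*0)/(-3 + 0))*6 + 1 = ((4 - 21 + 0)/(-3))*6 + 1 = -1/3*(-17)*6 + 1 = (17/3)*6 + 1 = 34 + 1 = 35)
k + c*(-1409) = 35 - 83*(-1409) = 35 + 116947 = 116982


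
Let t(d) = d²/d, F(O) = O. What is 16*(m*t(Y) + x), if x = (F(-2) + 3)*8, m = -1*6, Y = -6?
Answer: 704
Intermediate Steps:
m = -6
t(d) = d
x = 8 (x = (-2 + 3)*8 = 1*8 = 8)
16*(m*t(Y) + x) = 16*(-6*(-6) + 8) = 16*(36 + 8) = 16*44 = 704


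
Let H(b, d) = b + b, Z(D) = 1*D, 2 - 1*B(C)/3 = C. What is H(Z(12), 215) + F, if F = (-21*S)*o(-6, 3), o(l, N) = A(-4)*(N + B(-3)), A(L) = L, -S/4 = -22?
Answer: 133080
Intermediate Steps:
S = 88 (S = -4*(-22) = 88)
B(C) = 6 - 3*C
Z(D) = D
o(l, N) = -60 - 4*N (o(l, N) = -4*(N + (6 - 3*(-3))) = -4*(N + (6 + 9)) = -4*(N + 15) = -4*(15 + N) = -60 - 4*N)
H(b, d) = 2*b
F = 133056 (F = (-21*88)*(-60 - 4*3) = -1848*(-60 - 12) = -1848*(-72) = 133056)
H(Z(12), 215) + F = 2*12 + 133056 = 24 + 133056 = 133080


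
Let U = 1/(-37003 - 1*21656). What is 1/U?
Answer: -58659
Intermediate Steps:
U = -1/58659 (U = 1/(-37003 - 21656) = 1/(-58659) = -1/58659 ≈ -1.7048e-5)
1/U = 1/(-1/58659) = -58659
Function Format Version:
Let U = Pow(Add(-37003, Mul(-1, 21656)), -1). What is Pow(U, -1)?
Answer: -58659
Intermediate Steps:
U = Rational(-1, 58659) (U = Pow(Add(-37003, -21656), -1) = Pow(-58659, -1) = Rational(-1, 58659) ≈ -1.7048e-5)
Pow(U, -1) = Pow(Rational(-1, 58659), -1) = -58659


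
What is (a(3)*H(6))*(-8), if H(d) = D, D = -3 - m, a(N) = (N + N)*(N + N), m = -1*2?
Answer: 288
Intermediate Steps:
m = -2
a(N) = 4*N² (a(N) = (2*N)*(2*N) = 4*N²)
D = -1 (D = -3 - 1*(-2) = -3 + 2 = -1)
H(d) = -1
(a(3)*H(6))*(-8) = ((4*3²)*(-1))*(-8) = ((4*9)*(-1))*(-8) = (36*(-1))*(-8) = -36*(-8) = 288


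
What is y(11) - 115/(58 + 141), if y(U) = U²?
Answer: 23964/199 ≈ 120.42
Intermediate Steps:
y(11) - 115/(58 + 141) = 11² - 115/(58 + 141) = 121 - 115/199 = 23964/199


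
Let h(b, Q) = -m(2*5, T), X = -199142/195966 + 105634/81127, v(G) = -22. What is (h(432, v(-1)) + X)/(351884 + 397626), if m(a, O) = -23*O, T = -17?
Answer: -1552906347563/2978952543998955 ≈ -0.00052129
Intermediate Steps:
X = 2272439705/7949066841 (X = -199142*1/195966 + 105634*(1/81127) = -99571/97983 + 105634/81127 = 2272439705/7949066841 ≈ 0.28587)
h(b, Q) = -391 (h(b, Q) = -(-23)*(-17) = -1*391 = -391)
(h(432, v(-1)) + X)/(351884 + 397626) = (-391 + 2272439705/7949066841)/(351884 + 397626) = -3105812695126/7949066841/749510 = -3105812695126/7949066841*1/749510 = -1552906347563/2978952543998955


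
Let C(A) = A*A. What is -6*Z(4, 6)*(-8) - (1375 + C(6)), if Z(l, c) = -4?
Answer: -1603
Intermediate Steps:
C(A) = A²
-6*Z(4, 6)*(-8) - (1375 + C(6)) = -6*(-4)*(-8) - (1375 + 6²) = 24*(-8) - (1375 + 36) = -192 - 1*1411 = -192 - 1411 = -1603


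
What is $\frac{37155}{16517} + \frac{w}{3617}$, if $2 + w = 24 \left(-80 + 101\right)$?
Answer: $\frac{142681169}{59741989} \approx 2.3883$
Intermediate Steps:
$w = 502$ ($w = -2 + 24 \left(-80 + 101\right) = -2 + 24 \cdot 21 = -2 + 504 = 502$)
$\frac{37155}{16517} + \frac{w}{3617} = \frac{37155}{16517} + \frac{502}{3617} = \frac{142681169}{59741989}$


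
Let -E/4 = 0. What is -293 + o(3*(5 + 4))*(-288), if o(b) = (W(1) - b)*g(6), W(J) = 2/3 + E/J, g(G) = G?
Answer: 45211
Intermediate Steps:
E = 0 (E = -4*0 = 0)
W(J) = ⅔ (W(J) = 2/3 + 0/J = 2*(⅓) + 0 = ⅔ + 0 = ⅔)
o(b) = 4 - 6*b (o(b) = (⅔ - b)*6 = 4 - 6*b)
-293 + o(3*(5 + 4))*(-288) = -293 + (4 - 18*(5 + 4))*(-288) = -293 + (4 - 18*9)*(-288) = -293 + (4 - 6*27)*(-288) = -293 + (4 - 162)*(-288) = -293 - 158*(-288) = -293 + 45504 = 45211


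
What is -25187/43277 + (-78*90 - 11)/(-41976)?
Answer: -752968925/1816595352 ≈ -0.41449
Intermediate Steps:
-25187/43277 + (-78*90 - 11)/(-41976) = -25187*1/43277 + (-7020 - 11)*(-1/41976) = -25187/43277 - 7031*(-1/41976) = -25187/43277 + 7031/41976 = -752968925/1816595352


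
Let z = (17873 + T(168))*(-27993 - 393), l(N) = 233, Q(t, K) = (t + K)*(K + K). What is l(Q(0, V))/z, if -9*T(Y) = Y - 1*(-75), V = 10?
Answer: -233/506576556 ≈ -4.5995e-7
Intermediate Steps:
Q(t, K) = 2*K*(K + t) (Q(t, K) = (K + t)*(2*K) = 2*K*(K + t))
T(Y) = -25/3 - Y/9 (T(Y) = -(Y - 1*(-75))/9 = -(Y + 75)/9 = -(75 + Y)/9 = -25/3 - Y/9)
z = -506576556 (z = (17873 + (-25/3 - ⅑*168))*(-27993 - 393) = (17873 + (-25/3 - 56/3))*(-28386) = (17873 - 27)*(-28386) = 17846*(-28386) = -506576556)
l(Q(0, V))/z = 233/(-506576556) = 233*(-1/506576556) = -233/506576556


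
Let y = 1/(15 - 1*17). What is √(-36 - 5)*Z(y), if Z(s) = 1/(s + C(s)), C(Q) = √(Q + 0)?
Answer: 2*√41/(I + √2) ≈ 6.0369 - 4.2688*I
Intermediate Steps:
C(Q) = √Q
y = -½ (y = 1/(15 - 17) = 1/(-2) = -½ ≈ -0.50000)
Z(s) = 1/(s + √s)
√(-36 - 5)*Z(y) = √(-36 - 5)/(-½ + √(-½)) = √(-41)/(-½ + I*√2/2) = (I*√41)/(-½ + I*√2/2) = I*√41/(-½ + I*√2/2)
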